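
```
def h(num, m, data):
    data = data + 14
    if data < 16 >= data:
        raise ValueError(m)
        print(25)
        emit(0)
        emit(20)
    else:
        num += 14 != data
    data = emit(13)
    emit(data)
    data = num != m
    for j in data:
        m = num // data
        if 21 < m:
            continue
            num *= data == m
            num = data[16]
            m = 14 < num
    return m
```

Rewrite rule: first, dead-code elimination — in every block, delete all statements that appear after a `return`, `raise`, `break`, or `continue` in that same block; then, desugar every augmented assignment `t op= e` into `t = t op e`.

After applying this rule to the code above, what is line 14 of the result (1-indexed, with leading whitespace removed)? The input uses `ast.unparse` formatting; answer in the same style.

return m

Transformed code:
def h(num, m, data):
    data = data + 14
    if data < 16 >= data:
        raise ValueError(m)
    else:
        num = num + (14 != data)
    data = emit(13)
    emit(data)
    data = num != m
    for j in data:
        m = num // data
        if 21 < m:
            continue
    return m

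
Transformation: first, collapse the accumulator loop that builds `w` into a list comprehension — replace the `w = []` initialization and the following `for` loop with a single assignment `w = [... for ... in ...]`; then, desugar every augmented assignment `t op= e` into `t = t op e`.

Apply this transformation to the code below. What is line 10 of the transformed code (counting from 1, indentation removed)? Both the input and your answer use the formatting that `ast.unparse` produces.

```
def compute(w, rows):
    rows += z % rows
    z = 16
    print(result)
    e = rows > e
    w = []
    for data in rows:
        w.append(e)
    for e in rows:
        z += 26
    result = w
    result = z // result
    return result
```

result = z // result

Transformed code:
def compute(w, rows):
    rows = rows + z % rows
    z = 16
    print(result)
    e = rows > e
    w = [e for data in rows]
    for e in rows:
        z = z + 26
    result = w
    result = z // result
    return result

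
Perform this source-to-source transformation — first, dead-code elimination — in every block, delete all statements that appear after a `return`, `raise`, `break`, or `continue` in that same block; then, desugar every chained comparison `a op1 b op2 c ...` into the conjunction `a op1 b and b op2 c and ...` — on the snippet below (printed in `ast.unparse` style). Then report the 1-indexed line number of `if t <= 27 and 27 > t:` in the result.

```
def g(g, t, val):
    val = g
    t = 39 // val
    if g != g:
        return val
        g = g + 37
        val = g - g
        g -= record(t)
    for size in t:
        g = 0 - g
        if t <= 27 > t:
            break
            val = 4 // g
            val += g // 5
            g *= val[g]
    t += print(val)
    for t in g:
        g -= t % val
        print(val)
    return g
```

Transformed code:
def g(g, t, val):
    val = g
    t = 39 // val
    if g != g:
        return val
    for size in t:
        g = 0 - g
        if t <= 27 and 27 > t:
            break
    t += print(val)
    for t in g:
        g -= t % val
        print(val)
    return g

8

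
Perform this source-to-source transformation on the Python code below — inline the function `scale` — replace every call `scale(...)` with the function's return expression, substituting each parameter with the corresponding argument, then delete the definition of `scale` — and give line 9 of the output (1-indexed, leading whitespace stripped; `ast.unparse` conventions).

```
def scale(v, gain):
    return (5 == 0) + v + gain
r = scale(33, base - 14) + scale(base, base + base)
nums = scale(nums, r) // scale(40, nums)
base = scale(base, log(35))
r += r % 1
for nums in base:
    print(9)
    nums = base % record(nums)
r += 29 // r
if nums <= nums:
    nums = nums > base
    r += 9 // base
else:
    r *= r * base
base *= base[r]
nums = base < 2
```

Transformed code:
r = (5 == 0) + 33 + (base - 14) + ((5 == 0) + base + (base + base))
nums = ((5 == 0) + nums + r) // ((5 == 0) + 40 + nums)
base = (5 == 0) + base + log(35)
r += r % 1
for nums in base:
    print(9)
    nums = base % record(nums)
r += 29 // r
if nums <= nums:
    nums = nums > base
    r += 9 // base
else:
    r *= r * base
base *= base[r]
nums = base < 2

if nums <= nums:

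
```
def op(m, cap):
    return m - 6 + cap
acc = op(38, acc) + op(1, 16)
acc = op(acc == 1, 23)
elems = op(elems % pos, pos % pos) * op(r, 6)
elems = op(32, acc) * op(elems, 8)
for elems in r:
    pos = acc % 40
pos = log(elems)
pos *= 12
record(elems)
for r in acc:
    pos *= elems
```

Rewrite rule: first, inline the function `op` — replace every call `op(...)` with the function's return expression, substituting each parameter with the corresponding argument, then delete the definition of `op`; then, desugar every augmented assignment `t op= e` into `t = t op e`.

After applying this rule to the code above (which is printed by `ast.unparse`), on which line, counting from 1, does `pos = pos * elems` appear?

11

Transformed code:
acc = 38 - 6 + acc + (1 - 6 + 16)
acc = (acc == 1) - 6 + 23
elems = (elems % pos - 6 + pos % pos) * (r - 6 + 6)
elems = (32 - 6 + acc) * (elems - 6 + 8)
for elems in r:
    pos = acc % 40
pos = log(elems)
pos = pos * 12
record(elems)
for r in acc:
    pos = pos * elems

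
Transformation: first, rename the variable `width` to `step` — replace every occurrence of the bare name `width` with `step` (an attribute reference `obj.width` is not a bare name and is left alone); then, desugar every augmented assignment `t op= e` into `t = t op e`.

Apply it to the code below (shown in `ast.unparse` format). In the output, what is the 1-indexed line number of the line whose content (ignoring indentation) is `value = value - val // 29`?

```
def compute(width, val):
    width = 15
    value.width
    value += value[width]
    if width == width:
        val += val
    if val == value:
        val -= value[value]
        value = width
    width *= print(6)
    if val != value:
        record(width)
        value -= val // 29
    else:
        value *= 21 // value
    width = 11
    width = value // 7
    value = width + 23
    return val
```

Transformed code:
def compute(step, val):
    step = 15
    value.width
    value = value + value[step]
    if step == step:
        val = val + val
    if val == value:
        val = val - value[value]
        value = step
    step = step * print(6)
    if val != value:
        record(step)
        value = value - val // 29
    else:
        value = value * (21 // value)
    step = 11
    step = value // 7
    value = step + 23
    return val

13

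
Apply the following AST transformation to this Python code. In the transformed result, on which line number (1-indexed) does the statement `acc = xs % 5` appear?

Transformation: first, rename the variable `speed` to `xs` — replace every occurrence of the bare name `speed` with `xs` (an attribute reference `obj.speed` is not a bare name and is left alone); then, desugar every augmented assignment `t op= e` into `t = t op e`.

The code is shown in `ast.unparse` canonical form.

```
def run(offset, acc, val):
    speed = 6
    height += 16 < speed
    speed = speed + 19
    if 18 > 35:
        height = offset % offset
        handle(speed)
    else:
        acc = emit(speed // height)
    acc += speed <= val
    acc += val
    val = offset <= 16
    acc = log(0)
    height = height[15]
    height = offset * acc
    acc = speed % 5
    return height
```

Transformed code:
def run(offset, acc, val):
    xs = 6
    height = height + (16 < xs)
    xs = xs + 19
    if 18 > 35:
        height = offset % offset
        handle(xs)
    else:
        acc = emit(xs // height)
    acc = acc + (xs <= val)
    acc = acc + val
    val = offset <= 16
    acc = log(0)
    height = height[15]
    height = offset * acc
    acc = xs % 5
    return height

16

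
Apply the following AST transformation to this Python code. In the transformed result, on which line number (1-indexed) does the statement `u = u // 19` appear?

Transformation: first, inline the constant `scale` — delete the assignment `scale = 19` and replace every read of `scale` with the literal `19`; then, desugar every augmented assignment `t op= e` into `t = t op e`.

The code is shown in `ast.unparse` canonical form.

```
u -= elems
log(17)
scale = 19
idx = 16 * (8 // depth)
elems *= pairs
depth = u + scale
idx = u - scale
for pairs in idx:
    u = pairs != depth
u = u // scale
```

9

Transformed code:
u = u - elems
log(17)
idx = 16 * (8 // depth)
elems = elems * pairs
depth = u + 19
idx = u - 19
for pairs in idx:
    u = pairs != depth
u = u // 19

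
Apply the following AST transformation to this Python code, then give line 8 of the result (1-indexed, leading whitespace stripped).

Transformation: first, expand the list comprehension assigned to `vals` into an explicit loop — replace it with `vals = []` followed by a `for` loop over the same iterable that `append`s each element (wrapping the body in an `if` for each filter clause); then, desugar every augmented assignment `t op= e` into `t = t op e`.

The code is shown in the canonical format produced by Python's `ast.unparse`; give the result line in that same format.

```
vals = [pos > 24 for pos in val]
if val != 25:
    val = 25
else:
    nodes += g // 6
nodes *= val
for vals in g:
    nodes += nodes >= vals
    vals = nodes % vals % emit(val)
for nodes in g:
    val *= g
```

nodes = nodes * val

Transformed code:
vals = []
for pos in val:
    vals.append(pos > 24)
if val != 25:
    val = 25
else:
    nodes = nodes + g // 6
nodes = nodes * val
for vals in g:
    nodes = nodes + (nodes >= vals)
    vals = nodes % vals % emit(val)
for nodes in g:
    val = val * g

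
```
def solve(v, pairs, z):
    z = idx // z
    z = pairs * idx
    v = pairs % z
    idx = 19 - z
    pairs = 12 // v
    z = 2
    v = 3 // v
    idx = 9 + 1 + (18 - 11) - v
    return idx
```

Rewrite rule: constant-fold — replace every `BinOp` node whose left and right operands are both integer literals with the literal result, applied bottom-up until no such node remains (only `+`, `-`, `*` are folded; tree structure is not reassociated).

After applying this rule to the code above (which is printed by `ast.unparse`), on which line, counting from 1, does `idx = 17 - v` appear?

9

Transformed code:
def solve(v, pairs, z):
    z = idx // z
    z = pairs * idx
    v = pairs % z
    idx = 19 - z
    pairs = 12 // v
    z = 2
    v = 3 // v
    idx = 17 - v
    return idx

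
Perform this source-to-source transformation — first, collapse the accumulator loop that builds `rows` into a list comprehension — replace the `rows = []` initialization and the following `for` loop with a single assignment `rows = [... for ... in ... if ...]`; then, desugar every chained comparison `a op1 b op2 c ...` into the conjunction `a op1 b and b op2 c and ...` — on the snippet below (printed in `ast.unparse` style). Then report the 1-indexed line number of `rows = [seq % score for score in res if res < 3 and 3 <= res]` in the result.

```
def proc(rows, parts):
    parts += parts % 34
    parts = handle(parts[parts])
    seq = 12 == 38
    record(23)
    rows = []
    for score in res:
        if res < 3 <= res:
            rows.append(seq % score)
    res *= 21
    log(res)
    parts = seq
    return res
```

6

Transformed code:
def proc(rows, parts):
    parts += parts % 34
    parts = handle(parts[parts])
    seq = 12 == 38
    record(23)
    rows = [seq % score for score in res if res < 3 and 3 <= res]
    res *= 21
    log(res)
    parts = seq
    return res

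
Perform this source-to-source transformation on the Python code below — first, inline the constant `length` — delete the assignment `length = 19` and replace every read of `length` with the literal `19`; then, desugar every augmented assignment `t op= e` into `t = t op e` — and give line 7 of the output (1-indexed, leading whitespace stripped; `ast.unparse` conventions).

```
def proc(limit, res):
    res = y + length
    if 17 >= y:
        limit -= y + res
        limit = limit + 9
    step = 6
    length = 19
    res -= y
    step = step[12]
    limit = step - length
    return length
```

res = res - y

Transformed code:
def proc(limit, res):
    res = y + 19
    if 17 >= y:
        limit = limit - (y + res)
        limit = limit + 9
    step = 6
    res = res - y
    step = step[12]
    limit = step - 19
    return 19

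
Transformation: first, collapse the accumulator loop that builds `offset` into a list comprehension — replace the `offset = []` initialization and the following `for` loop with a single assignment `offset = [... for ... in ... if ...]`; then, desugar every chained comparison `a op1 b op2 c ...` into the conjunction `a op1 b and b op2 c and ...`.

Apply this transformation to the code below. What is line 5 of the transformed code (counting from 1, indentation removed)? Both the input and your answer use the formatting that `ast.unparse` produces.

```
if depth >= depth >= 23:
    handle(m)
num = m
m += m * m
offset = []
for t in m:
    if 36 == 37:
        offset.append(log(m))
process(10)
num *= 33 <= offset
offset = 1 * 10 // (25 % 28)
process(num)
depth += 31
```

Transformed code:
if depth >= depth and depth >= 23:
    handle(m)
num = m
m += m * m
offset = [log(m) for t in m if 36 == 37]
process(10)
num *= 33 <= offset
offset = 1 * 10 // (25 % 28)
process(num)
depth += 31

offset = [log(m) for t in m if 36 == 37]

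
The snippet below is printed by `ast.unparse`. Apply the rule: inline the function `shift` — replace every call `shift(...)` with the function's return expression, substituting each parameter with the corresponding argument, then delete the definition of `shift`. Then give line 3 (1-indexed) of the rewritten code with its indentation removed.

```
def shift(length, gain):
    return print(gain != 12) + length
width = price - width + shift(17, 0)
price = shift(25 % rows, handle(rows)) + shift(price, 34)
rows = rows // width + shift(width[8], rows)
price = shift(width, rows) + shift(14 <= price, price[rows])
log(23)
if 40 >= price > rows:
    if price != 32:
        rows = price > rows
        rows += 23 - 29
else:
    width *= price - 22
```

Transformed code:
width = price - width + (print(0 != 12) + 17)
price = print(handle(rows) != 12) + 25 % rows + (print(34 != 12) + price)
rows = rows // width + (print(rows != 12) + width[8])
price = print(rows != 12) + width + (print(price[rows] != 12) + (14 <= price))
log(23)
if 40 >= price > rows:
    if price != 32:
        rows = price > rows
        rows += 23 - 29
else:
    width *= price - 22

rows = rows // width + (print(rows != 12) + width[8])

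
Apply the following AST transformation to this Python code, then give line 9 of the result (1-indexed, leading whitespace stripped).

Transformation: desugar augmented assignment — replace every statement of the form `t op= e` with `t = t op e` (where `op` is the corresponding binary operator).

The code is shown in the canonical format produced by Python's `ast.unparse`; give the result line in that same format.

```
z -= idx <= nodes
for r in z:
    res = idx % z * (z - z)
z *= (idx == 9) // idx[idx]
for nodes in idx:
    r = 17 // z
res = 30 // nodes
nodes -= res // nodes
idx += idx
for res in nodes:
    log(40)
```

idx = idx + idx

Transformed code:
z = z - (idx <= nodes)
for r in z:
    res = idx % z * (z - z)
z = z * ((idx == 9) // idx[idx])
for nodes in idx:
    r = 17 // z
res = 30 // nodes
nodes = nodes - res // nodes
idx = idx + idx
for res in nodes:
    log(40)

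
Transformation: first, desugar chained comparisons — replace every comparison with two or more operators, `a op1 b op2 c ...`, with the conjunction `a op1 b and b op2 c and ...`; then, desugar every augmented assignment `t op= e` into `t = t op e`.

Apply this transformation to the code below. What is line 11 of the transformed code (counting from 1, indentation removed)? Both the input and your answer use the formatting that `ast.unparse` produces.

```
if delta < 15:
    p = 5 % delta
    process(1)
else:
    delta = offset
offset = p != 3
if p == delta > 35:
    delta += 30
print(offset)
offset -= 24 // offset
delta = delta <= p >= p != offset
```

delta = delta <= p and p >= p and (p != offset)

Transformed code:
if delta < 15:
    p = 5 % delta
    process(1)
else:
    delta = offset
offset = p != 3
if p == delta and delta > 35:
    delta = delta + 30
print(offset)
offset = offset - 24 // offset
delta = delta <= p and p >= p and (p != offset)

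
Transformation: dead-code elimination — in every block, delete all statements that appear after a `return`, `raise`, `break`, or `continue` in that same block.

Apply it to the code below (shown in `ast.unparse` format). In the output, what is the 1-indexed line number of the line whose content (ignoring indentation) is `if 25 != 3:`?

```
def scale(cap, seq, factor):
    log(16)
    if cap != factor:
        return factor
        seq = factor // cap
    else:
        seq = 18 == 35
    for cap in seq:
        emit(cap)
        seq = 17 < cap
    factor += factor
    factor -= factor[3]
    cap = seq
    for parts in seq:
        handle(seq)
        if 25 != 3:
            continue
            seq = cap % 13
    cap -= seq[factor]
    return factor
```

15

Transformed code:
def scale(cap, seq, factor):
    log(16)
    if cap != factor:
        return factor
    else:
        seq = 18 == 35
    for cap in seq:
        emit(cap)
        seq = 17 < cap
    factor += factor
    factor -= factor[3]
    cap = seq
    for parts in seq:
        handle(seq)
        if 25 != 3:
            continue
    cap -= seq[factor]
    return factor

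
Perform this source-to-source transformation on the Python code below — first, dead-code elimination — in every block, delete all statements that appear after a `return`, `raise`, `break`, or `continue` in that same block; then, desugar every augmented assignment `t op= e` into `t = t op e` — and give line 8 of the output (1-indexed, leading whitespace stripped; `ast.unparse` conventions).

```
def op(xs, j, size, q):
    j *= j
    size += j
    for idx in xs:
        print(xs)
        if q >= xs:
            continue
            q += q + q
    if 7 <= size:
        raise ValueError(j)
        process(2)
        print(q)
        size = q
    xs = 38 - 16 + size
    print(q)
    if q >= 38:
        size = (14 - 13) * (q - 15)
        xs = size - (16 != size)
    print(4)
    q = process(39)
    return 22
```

Transformed code:
def op(xs, j, size, q):
    j = j * j
    size = size + j
    for idx in xs:
        print(xs)
        if q >= xs:
            continue
    if 7 <= size:
        raise ValueError(j)
    xs = 38 - 16 + size
    print(q)
    if q >= 38:
        size = (14 - 13) * (q - 15)
        xs = size - (16 != size)
    print(4)
    q = process(39)
    return 22

if 7 <= size:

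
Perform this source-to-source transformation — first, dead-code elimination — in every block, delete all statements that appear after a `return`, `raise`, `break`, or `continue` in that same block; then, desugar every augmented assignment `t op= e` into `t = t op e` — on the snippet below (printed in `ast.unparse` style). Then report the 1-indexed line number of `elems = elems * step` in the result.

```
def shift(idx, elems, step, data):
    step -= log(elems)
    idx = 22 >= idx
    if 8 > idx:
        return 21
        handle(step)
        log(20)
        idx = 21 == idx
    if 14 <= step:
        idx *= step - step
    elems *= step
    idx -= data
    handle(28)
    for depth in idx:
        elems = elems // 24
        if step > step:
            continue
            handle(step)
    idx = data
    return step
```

Transformed code:
def shift(idx, elems, step, data):
    step = step - log(elems)
    idx = 22 >= idx
    if 8 > idx:
        return 21
    if 14 <= step:
        idx = idx * (step - step)
    elems = elems * step
    idx = idx - data
    handle(28)
    for depth in idx:
        elems = elems // 24
        if step > step:
            continue
    idx = data
    return step

8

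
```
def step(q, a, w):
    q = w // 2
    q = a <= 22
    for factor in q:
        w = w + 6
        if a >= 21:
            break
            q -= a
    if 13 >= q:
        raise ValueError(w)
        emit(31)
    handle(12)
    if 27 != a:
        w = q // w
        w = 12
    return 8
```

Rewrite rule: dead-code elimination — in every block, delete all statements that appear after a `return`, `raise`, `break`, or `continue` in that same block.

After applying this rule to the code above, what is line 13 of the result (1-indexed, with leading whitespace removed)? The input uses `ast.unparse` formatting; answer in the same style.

w = 12

Transformed code:
def step(q, a, w):
    q = w // 2
    q = a <= 22
    for factor in q:
        w = w + 6
        if a >= 21:
            break
    if 13 >= q:
        raise ValueError(w)
    handle(12)
    if 27 != a:
        w = q // w
        w = 12
    return 8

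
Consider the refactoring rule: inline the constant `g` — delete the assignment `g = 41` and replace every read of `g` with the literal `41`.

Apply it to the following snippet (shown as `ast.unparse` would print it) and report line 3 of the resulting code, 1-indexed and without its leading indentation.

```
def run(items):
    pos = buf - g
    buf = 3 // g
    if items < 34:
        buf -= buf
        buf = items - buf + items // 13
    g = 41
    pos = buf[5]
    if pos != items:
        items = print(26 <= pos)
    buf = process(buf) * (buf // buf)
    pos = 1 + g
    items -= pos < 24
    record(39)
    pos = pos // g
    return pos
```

Transformed code:
def run(items):
    pos = buf - 41
    buf = 3 // 41
    if items < 34:
        buf -= buf
        buf = items - buf + items // 13
    pos = buf[5]
    if pos != items:
        items = print(26 <= pos)
    buf = process(buf) * (buf // buf)
    pos = 1 + 41
    items -= pos < 24
    record(39)
    pos = pos // 41
    return pos

buf = 3 // 41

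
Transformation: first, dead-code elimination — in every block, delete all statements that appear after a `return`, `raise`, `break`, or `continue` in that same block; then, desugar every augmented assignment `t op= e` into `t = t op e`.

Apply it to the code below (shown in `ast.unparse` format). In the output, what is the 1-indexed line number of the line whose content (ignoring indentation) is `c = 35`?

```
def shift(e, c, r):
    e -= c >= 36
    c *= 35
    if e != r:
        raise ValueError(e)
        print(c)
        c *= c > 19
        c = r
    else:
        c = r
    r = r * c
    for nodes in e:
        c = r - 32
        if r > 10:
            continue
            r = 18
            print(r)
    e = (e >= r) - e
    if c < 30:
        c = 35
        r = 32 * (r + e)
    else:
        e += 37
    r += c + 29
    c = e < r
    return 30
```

15

Transformed code:
def shift(e, c, r):
    e = e - (c >= 36)
    c = c * 35
    if e != r:
        raise ValueError(e)
    else:
        c = r
    r = r * c
    for nodes in e:
        c = r - 32
        if r > 10:
            continue
    e = (e >= r) - e
    if c < 30:
        c = 35
        r = 32 * (r + e)
    else:
        e = e + 37
    r = r + (c + 29)
    c = e < r
    return 30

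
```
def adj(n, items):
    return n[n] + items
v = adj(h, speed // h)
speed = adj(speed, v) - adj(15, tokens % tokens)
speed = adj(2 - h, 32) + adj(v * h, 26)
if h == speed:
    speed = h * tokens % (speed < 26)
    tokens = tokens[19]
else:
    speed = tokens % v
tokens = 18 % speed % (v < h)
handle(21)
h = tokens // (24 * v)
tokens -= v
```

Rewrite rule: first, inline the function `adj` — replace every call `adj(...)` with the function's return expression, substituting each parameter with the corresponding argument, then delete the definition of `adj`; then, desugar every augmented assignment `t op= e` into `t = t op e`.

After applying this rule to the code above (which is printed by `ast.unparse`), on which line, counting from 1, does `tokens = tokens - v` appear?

Transformed code:
v = h[h] + speed // h
speed = speed[speed] + v - (15[15] + tokens % tokens)
speed = (2 - h)[2 - h] + 32 + ((v * h)[v * h] + 26)
if h == speed:
    speed = h * tokens % (speed < 26)
    tokens = tokens[19]
else:
    speed = tokens % v
tokens = 18 % speed % (v < h)
handle(21)
h = tokens // (24 * v)
tokens = tokens - v

12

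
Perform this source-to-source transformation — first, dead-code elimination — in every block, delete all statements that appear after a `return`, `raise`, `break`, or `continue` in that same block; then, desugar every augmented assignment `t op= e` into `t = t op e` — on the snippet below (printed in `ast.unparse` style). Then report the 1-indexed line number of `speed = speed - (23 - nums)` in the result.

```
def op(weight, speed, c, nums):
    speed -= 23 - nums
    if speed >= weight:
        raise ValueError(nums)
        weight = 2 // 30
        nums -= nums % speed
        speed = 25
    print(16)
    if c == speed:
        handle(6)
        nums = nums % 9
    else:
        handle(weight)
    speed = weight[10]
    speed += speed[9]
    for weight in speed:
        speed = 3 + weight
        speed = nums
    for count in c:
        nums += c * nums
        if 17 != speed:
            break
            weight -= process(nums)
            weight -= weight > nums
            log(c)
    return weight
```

Transformed code:
def op(weight, speed, c, nums):
    speed = speed - (23 - nums)
    if speed >= weight:
        raise ValueError(nums)
    print(16)
    if c == speed:
        handle(6)
        nums = nums % 9
    else:
        handle(weight)
    speed = weight[10]
    speed = speed + speed[9]
    for weight in speed:
        speed = 3 + weight
        speed = nums
    for count in c:
        nums = nums + c * nums
        if 17 != speed:
            break
    return weight

2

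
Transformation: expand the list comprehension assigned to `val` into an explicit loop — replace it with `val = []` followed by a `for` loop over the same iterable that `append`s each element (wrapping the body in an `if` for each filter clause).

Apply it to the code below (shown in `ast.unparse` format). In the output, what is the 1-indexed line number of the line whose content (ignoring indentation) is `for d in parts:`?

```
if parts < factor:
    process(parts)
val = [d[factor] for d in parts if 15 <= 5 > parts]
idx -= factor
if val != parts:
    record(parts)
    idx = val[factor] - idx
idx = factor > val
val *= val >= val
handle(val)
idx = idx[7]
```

Transformed code:
if parts < factor:
    process(parts)
val = []
for d in parts:
    if 15 <= 5 > parts:
        val.append(d[factor])
idx -= factor
if val != parts:
    record(parts)
    idx = val[factor] - idx
idx = factor > val
val *= val >= val
handle(val)
idx = idx[7]

4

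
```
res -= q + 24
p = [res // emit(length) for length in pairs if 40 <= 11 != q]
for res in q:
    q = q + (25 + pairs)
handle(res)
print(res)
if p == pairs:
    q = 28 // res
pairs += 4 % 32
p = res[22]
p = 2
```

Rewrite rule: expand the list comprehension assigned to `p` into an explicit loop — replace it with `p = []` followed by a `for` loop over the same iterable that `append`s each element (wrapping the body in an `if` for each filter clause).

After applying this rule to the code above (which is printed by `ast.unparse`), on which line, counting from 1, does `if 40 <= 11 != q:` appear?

4

Transformed code:
res -= q + 24
p = []
for length in pairs:
    if 40 <= 11 != q:
        p.append(res // emit(length))
for res in q:
    q = q + (25 + pairs)
handle(res)
print(res)
if p == pairs:
    q = 28 // res
pairs += 4 % 32
p = res[22]
p = 2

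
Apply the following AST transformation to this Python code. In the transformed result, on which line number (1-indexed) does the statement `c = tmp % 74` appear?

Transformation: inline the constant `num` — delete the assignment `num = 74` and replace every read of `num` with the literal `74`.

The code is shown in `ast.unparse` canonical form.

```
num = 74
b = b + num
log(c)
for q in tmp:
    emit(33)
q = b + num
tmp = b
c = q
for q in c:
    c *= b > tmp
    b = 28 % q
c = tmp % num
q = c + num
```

Transformed code:
b = b + 74
log(c)
for q in tmp:
    emit(33)
q = b + 74
tmp = b
c = q
for q in c:
    c *= b > tmp
    b = 28 % q
c = tmp % 74
q = c + 74

11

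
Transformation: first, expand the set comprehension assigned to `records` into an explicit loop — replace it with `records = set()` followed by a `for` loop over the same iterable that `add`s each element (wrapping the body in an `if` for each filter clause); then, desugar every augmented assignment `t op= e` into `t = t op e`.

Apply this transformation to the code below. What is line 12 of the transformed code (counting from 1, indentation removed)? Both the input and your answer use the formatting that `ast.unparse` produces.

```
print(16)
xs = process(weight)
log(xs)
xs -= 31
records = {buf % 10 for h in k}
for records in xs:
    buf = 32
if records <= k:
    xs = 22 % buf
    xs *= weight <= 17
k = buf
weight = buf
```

Transformed code:
print(16)
xs = process(weight)
log(xs)
xs = xs - 31
records = set()
for h in k:
    records.add(buf % 10)
for records in xs:
    buf = 32
if records <= k:
    xs = 22 % buf
    xs = xs * (weight <= 17)
k = buf
weight = buf

xs = xs * (weight <= 17)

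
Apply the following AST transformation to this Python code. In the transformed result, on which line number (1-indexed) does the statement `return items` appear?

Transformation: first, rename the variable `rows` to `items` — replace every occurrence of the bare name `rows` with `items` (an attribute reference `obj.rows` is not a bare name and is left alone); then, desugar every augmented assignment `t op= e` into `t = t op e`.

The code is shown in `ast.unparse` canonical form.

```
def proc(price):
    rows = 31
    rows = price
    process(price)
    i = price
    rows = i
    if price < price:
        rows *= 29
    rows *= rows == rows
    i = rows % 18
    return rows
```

Transformed code:
def proc(price):
    items = 31
    items = price
    process(price)
    i = price
    items = i
    if price < price:
        items = items * 29
    items = items * (items == items)
    i = items % 18
    return items

11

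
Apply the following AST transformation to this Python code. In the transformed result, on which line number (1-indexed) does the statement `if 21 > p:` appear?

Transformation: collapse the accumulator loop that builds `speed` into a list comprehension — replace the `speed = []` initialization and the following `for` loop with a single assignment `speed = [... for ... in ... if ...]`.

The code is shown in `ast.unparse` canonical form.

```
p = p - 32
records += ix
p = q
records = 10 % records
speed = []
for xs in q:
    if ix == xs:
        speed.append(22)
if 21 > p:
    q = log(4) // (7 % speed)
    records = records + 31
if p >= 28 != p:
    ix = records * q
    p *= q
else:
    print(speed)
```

Transformed code:
p = p - 32
records += ix
p = q
records = 10 % records
speed = [22 for xs in q if ix == xs]
if 21 > p:
    q = log(4) // (7 % speed)
    records = records + 31
if p >= 28 != p:
    ix = records * q
    p *= q
else:
    print(speed)

6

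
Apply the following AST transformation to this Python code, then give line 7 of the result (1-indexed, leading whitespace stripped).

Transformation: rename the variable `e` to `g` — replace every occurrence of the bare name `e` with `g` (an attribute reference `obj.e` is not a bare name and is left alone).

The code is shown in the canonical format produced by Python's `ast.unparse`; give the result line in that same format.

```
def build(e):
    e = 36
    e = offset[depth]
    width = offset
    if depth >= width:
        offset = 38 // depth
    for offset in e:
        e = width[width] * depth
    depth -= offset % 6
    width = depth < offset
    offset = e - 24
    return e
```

for offset in g:

Transformed code:
def build(g):
    g = 36
    g = offset[depth]
    width = offset
    if depth >= width:
        offset = 38 // depth
    for offset in g:
        g = width[width] * depth
    depth -= offset % 6
    width = depth < offset
    offset = g - 24
    return g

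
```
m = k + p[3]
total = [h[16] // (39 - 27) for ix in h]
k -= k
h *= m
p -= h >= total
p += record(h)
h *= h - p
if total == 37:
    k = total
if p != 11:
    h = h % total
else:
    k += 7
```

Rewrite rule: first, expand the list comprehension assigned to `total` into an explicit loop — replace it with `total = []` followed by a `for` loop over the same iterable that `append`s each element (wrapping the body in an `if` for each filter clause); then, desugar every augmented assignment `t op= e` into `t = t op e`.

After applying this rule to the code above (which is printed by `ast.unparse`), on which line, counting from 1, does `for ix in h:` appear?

Transformed code:
m = k + p[3]
total = []
for ix in h:
    total.append(h[16] // (39 - 27))
k = k - k
h = h * m
p = p - (h >= total)
p = p + record(h)
h = h * (h - p)
if total == 37:
    k = total
if p != 11:
    h = h % total
else:
    k = k + 7

3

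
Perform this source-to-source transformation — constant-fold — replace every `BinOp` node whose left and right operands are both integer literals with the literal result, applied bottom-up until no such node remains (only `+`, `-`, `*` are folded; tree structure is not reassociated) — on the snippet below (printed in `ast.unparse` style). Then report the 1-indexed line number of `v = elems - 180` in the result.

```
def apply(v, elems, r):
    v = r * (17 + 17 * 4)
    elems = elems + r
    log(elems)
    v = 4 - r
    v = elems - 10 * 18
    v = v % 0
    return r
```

6

Transformed code:
def apply(v, elems, r):
    v = r * 85
    elems = elems + r
    log(elems)
    v = 4 - r
    v = elems - 180
    v = v % 0
    return r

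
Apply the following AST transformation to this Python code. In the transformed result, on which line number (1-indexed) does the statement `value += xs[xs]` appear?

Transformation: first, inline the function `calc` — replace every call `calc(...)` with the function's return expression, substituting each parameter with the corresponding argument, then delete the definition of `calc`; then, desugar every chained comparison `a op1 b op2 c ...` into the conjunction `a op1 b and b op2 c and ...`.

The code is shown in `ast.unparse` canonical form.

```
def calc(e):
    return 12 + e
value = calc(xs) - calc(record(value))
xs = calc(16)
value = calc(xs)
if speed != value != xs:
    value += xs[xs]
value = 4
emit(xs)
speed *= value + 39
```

Transformed code:
value = 12 + xs - (12 + record(value))
xs = 12 + 16
value = 12 + xs
if speed != value and value != xs:
    value += xs[xs]
value = 4
emit(xs)
speed *= value + 39

5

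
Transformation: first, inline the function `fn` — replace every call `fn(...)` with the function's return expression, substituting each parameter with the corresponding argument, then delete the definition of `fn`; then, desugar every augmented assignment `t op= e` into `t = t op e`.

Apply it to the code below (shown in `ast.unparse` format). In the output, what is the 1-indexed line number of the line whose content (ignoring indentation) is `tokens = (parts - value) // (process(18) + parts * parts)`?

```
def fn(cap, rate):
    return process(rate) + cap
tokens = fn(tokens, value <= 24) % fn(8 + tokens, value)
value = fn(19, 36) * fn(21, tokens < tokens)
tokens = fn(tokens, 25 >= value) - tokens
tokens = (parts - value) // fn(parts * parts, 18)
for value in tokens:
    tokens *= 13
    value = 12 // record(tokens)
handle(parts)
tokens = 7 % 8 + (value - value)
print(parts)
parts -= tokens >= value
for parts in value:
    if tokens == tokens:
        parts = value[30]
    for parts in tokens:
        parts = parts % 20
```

Transformed code:
tokens = (process(value <= 24) + tokens) % (process(value) + (8 + tokens))
value = (process(36) + 19) * (process(tokens < tokens) + 21)
tokens = process(25 >= value) + tokens - tokens
tokens = (parts - value) // (process(18) + parts * parts)
for value in tokens:
    tokens = tokens * 13
    value = 12 // record(tokens)
handle(parts)
tokens = 7 % 8 + (value - value)
print(parts)
parts = parts - (tokens >= value)
for parts in value:
    if tokens == tokens:
        parts = value[30]
    for parts in tokens:
        parts = parts % 20

4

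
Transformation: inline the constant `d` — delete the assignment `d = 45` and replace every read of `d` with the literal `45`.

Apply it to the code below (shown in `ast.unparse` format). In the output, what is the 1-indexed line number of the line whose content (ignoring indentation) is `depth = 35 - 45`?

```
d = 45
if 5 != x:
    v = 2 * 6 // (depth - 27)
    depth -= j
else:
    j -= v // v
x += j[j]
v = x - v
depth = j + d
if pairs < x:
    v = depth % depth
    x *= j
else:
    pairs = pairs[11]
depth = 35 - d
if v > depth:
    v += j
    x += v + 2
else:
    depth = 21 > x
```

Transformed code:
if 5 != x:
    v = 2 * 6 // (depth - 27)
    depth -= j
else:
    j -= v // v
x += j[j]
v = x - v
depth = j + 45
if pairs < x:
    v = depth % depth
    x *= j
else:
    pairs = pairs[11]
depth = 35 - 45
if v > depth:
    v += j
    x += v + 2
else:
    depth = 21 > x

14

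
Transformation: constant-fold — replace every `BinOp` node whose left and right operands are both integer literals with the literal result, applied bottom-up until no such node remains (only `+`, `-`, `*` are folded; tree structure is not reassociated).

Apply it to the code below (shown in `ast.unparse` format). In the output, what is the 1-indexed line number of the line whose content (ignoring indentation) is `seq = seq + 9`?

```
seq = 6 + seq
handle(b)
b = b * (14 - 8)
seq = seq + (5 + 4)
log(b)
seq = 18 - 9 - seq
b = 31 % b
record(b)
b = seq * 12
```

Transformed code:
seq = 6 + seq
handle(b)
b = b * 6
seq = seq + 9
log(b)
seq = 9 - seq
b = 31 % b
record(b)
b = seq * 12

4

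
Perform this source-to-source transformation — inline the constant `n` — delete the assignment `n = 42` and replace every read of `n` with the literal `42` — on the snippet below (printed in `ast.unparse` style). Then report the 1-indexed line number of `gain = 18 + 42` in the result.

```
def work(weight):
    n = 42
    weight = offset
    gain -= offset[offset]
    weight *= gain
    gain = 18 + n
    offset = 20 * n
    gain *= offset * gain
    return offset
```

5

Transformed code:
def work(weight):
    weight = offset
    gain -= offset[offset]
    weight *= gain
    gain = 18 + 42
    offset = 20 * 42
    gain *= offset * gain
    return offset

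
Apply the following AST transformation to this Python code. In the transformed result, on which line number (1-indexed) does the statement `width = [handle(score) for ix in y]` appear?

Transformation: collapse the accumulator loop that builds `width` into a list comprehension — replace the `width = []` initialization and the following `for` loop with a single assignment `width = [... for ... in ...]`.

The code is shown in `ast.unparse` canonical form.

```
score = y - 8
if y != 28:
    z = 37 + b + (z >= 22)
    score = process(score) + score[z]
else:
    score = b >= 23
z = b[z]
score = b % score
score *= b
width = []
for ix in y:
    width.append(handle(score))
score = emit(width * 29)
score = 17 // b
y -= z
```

Transformed code:
score = y - 8
if y != 28:
    z = 37 + b + (z >= 22)
    score = process(score) + score[z]
else:
    score = b >= 23
z = b[z]
score = b % score
score *= b
width = [handle(score) for ix in y]
score = emit(width * 29)
score = 17 // b
y -= z

10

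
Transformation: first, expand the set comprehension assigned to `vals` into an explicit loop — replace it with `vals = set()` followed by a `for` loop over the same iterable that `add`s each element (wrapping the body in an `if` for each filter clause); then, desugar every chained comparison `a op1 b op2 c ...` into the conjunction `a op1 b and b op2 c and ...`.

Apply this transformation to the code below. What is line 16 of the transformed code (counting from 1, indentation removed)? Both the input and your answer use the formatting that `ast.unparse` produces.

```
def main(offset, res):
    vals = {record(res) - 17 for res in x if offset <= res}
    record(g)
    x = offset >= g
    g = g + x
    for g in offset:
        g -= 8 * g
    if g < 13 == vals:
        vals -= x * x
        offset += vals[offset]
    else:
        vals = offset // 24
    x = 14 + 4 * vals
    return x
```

x = 14 + 4 * vals

Transformed code:
def main(offset, res):
    vals = set()
    for res in x:
        if offset <= res:
            vals.add(record(res) - 17)
    record(g)
    x = offset >= g
    g = g + x
    for g in offset:
        g -= 8 * g
    if g < 13 and 13 == vals:
        vals -= x * x
        offset += vals[offset]
    else:
        vals = offset // 24
    x = 14 + 4 * vals
    return x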